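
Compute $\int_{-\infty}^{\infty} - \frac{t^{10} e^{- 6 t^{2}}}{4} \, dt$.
$- \frac{35 \sqrt{6} \sqrt{\pi}}{221184}$

Consider the simpler parametrised integral
$$J(a) = \int_{-\infty}^{\infty} - \frac{e^{- a t^{2}}}{4} \, dt = - \frac{\sqrt{\pi}}{4 \sqrt{a}}.$$

Differentiating under the integral sign brings down a factor of $(-t^2)$:
$$\frac{dJ}{da} = \int_{-\infty}^{\infty} \frac{t^{2} e^{- a t^{2}}}{4} \, dt = \frac{\sqrt{\pi}}{8 a^{\frac{3}{2}}}.$$

Repeating $5$ times in total — each differentiation brings down another $(-t^2)$ — gives
$$\frac{d^{5}J}{da^{5}} = \int_{-\infty}^{\infty} \frac{t^{10} e^{- a t^{2}}}{4} \, dt = \frac{945 \sqrt{\pi}}{128 a^{\frac{11}{2}}},$$
and the integrand here is $(-1)^{5}$ times the target integrand, so $I = (-1)^{5}\,\frac{d^{5}J}{da^{5}} = - \frac{945 \sqrt{\pi}}{128 a^{\frac{11}{2}}}$.

Setting $a = 6$:
$$I = - \frac{35 \sqrt{6} \sqrt{\pi}}{221184}.$$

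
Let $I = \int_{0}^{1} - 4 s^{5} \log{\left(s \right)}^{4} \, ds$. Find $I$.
$- \frac{1}{81}$

Consider the simpler parametrised integral
$$J(a) = \int_{0}^{1} - 4 s^{a} \, ds = - \frac{4}{a + 1}.$$

Differentiating under the integral sign brings down a factor of $\ln s$:
$$\frac{dJ}{da} = \int_{0}^{1} - 4 s^{a} \log{\left(s \right)} \, ds = \frac{4}{\left(a + 1\right)^{2}}.$$

Repeating $4$ times in total — each differentiation brings down another $\ln s$ — gives
$$\frac{d^{4}J}{da^{4}} = \int_{0}^{1} - 4 s^{a} \log{\left(s \right)}^{4} \, ds = - \frac{96}{\left(a + 1\right)^{5}},$$
and the integrand here is exactly the target integrand, so $I = - \frac{96}{\left(a + 1\right)^{5}}$.

Setting $a = 5$:
$$I = - \frac{1}{81}.$$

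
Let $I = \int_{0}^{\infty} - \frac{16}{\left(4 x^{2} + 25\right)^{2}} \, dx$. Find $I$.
$- \frac{2 \pi}{125}$

Begin with the known result
$$J(a) = \int_{0}^{\infty} - \frac{1}{a^{2} + x^{2}} \, dx = - \frac{\pi}{2 a}.$$

Differentiating under the integral sign with respect to $a$,
$$\frac{dJ}{da} = \int_{0}^{\infty} \frac{2 a}{\left(a^{2} + x^{2}\right)^{2}} \, dx = \frac{\pi}{2 a^{2}},$$
so $\int_{0}^{\infty} - \frac{1}{\left(a^{2} + x^{2}\right)^{2}} \, dx = - \frac{\pi}{4 a^{3}}$.

Setting $a = \frac{5}{2}$:
$$I = - \frac{2 \pi}{125}.$$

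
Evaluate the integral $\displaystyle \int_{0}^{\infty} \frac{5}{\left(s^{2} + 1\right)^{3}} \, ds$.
$\frac{15 \pi}{16}$

Recall the elementary integral
$$J(a) = \int_{0}^{\infty} \frac{5}{a^{2} + s^{2}} \, ds = \frac{5 \pi}{2 a}.$$

Differentiating under the integral sign with respect to $a$,
$$\frac{dJ}{da} = \int_{0}^{\infty} - \frac{10 a}{\left(a^{2} + s^{2}\right)^{2}} \, ds = - \frac{5 \pi}{2 a^{2}},$$
so $\int_{0}^{\infty} \frac{5}{\left(a^{2} + s^{2}\right)^{2}} \, ds = \frac{5 \pi}{4 a^{3}}$.

Repeating — each differentiation of $1/(s^2+a^2)^j$ produces $-2ja/(s^2+a^2)^{j+1}$ — and dividing through by $-2ja$ at each step yields, after $2$ differentiations in total,
$$\int_{0}^{\infty} \frac{5}{\left(a^{2} + s^{2}\right)^{3}} \, ds = \frac{15 \pi}{16 a^{5}}.$$

Setting $a = 1$:
$$I = \frac{15 \pi}{16}.$$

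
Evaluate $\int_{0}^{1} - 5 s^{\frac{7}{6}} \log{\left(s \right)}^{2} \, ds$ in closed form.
$- \frac{2160}{2197}$

Begin with the known integral
$$J(a) = \int_{0}^{1} - 5 s^{a} \, ds = - \frac{5}{a + 1}.$$

Differentiating under the integral sign brings down a factor of $\ln s$:
$$\frac{dJ}{da} = \int_{0}^{1} - 5 s^{a} \log{\left(s \right)} \, ds = \frac{5}{\left(a + 1\right)^{2}}.$$

Repeating twice in total — each differentiation brings down another $\ln s$ — gives
$$\frac{d^{2}J}{da^{2}} = \int_{0}^{1} - 5 s^{a} \log{\left(s \right)}^{2} \, ds = - \frac{10}{\left(a + 1\right)^{3}},$$
and the integrand here is exactly the target integrand, so $I = - \frac{10}{\left(a + 1\right)^{3}}$.

Setting $a = \frac{7}{6}$:
$$I = - \frac{2160}{2197}.$$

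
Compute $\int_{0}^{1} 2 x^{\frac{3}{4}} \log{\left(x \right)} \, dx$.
$- \frac{32}{49}$

Begin with the known integral
$$J(a) = \int_{0}^{1} 2 x^{a} \, dx = \frac{2}{a + 1}.$$

Differentiating under the integral sign brings down a factor of $\ln x$:
$$\frac{dJ}{da} = \int_{0}^{1} 2 x^{a} \log{\left(x \right)} \, dx = - \frac{2}{\left(a + 1\right)^{2}}.$$

The integral on the left is $I$, so $I = - \frac{2}{\left(a + 1\right)^{2}}$.

Setting $a = \frac{3}{4}$:
$$I = - \frac{32}{49}.$$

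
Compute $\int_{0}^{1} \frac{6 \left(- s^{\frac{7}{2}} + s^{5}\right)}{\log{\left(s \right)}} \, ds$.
$\log{\left(\frac{4096}{729} \right)}$

Consider the one-parameter family: let $I(a) = \int_{0}^{1} \frac{6 \left(s^{5} - s^{a}\right)}{\log{\left(s \right)}} \, ds$.

Since $\dfrac{\partial}{\partial a}\,s^{a} = s^{a} \ln s$, the $\ln s$ in the denominator cancels and
$$\frac{dI}{da} = \int_{0}^{1} -6 s^{a} \, ds = -6 \left[\frac{s^{a+1}}{a+1}\right]_0^1 = - \frac{6}{a + 1}.$$

Integrating with respect to $a$ gives $I(a) = \log{\left(\frac{46656}{\left(a + 1\right)^{6}} \right)} + C$.

At $a = 5$ the integrand is identically $0$, so $I(5) = 0$. The closed form gives $0$, hence $C = 0$.

Setting $a = \frac{7}{2}$:
$$I = \log{\left(\frac{4096}{729} \right)}.$$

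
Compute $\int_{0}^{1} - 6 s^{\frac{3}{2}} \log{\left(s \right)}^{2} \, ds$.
$- \frac{96}{125}$

Consider the simpler parametrised integral
$$J(a) = \int_{0}^{1} - 6 s^{a} \, ds = - \frac{6}{a + 1}.$$

Differentiating under the integral sign brings down a factor of $\ln s$:
$$\frac{dJ}{da} = \int_{0}^{1} - 6 s^{a} \log{\left(s \right)} \, ds = \frac{6}{\left(a + 1\right)^{2}}.$$

Repeating twice in total — each differentiation brings down another $\ln s$ — gives
$$\frac{d^{2}J}{da^{2}} = \int_{0}^{1} - 6 s^{a} \log{\left(s \right)}^{2} \, ds = - \frac{12}{\left(a + 1\right)^{3}},$$
and the integrand here is exactly the target integrand, so $I = - \frac{12}{\left(a + 1\right)^{3}}$.

Setting $a = \frac{3}{2}$:
$$I = - \frac{96}{125}.$$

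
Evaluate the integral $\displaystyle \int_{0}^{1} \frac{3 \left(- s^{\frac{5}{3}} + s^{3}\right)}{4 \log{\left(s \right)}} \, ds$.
$- \frac{3 \log{\left(2 \right)}}{4} + \frac{3 \log{\left(3 \right)}}{4}$

Replace the exponent $\frac{5}{3}$ by a parameter $a$: let $I(a) = \int_{0}^{1} \frac{3 \left(s^{3} - s^{a}\right)}{4 \log{\left(s \right)}} \, ds$.

Since $\dfrac{\partial}{\partial a}\,s^{a} = s^{a} \ln s$, the $\ln s$ in the denominator cancels and
$$\frac{dI}{da} = \int_{0}^{1} - \frac{3}{4} s^{a} \, ds = - \frac{3}{4} \left[\frac{s^{a+1}}{a+1}\right]_0^1 = - \frac{3}{4 a + 4}.$$

Integrating with respect to $a$ gives $I(a) = - \frac{3 \log{\left(a + 1 \right)}}{4} + \frac{3 \log{\left(2 \right)}}{2} + C$.

At $a = 3$ the integrand is identically $0$, so $I(3) = 0$. The closed form gives $0$, hence $C = 0$.

Setting $a = \frac{5}{3}$:
$$I = - \frac{3 \log{\left(2 \right)}}{4} + \frac{3 \log{\left(3 \right)}}{4}.$$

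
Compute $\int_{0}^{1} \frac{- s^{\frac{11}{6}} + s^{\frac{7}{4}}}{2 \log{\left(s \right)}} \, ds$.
$- \log{\left(34 \right)} + \frac{\log{\left(1122 \right)}}{2}$

Consider the one-parameter family: let $I(a) = \int_{0}^{1} \frac{- s^{\frac{11}{6}} + s^{a}}{2 \log{\left(s \right)}} \, ds$.

Since $\dfrac{\partial}{\partial a}\,s^{a} = s^{a} \ln s$, the $\ln s$ in the denominator cancels and
$$\frac{dI}{da} = \int_{0}^{1} \frac{1}{2} s^{a} \, ds = \frac{1}{2} \left[\frac{s^{a+1}}{a+1}\right]_0^1 = \frac{1}{2 \left(a + 1\right)}.$$

Integrating with respect to $a$ gives $I(a) = \log{\left(\frac{\sqrt{102} \sqrt{a + 1}}{17} \right)} + C$.

At $a = \frac{11}{6}$ the integrand is identically $0$, so $I(\frac{11}{6}) = 0$. The closed form gives $0$, hence $C = 0$.

Setting $a = \frac{7}{4}$:
$$I = - \log{\left(34 \right)} + \frac{\log{\left(1122 \right)}}{2}.$$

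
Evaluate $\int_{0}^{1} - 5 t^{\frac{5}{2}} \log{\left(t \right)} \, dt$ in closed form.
$\frac{20}{49}$

Start from the elementary integral
$$J(a) = \int_{0}^{1} - 5 t^{a} \, dt = - \frac{5}{a + 1}.$$

Differentiating under the integral sign brings down a factor of $\ln t$:
$$\frac{dJ}{da} = \int_{0}^{1} - 5 t^{a} \log{\left(t \right)} \, dt = \frac{5}{\left(a + 1\right)^{2}}.$$

The integral on the left is $I$, so $I = \frac{5}{\left(a + 1\right)^{2}}$.

Setting $a = \frac{5}{2}$:
$$I = \frac{20}{49}.$$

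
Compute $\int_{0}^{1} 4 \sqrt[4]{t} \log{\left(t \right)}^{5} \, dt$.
$- \frac{393216}{3125}$

Consider the simpler parametrised integral
$$J(a) = \int_{0}^{1} 4 t^{a} \, dt = \frac{4}{a + 1}.$$

Differentiating under the integral sign brings down a factor of $\ln t$:
$$\frac{dJ}{da} = \int_{0}^{1} 4 t^{a} \log{\left(t \right)} \, dt = - \frac{4}{\left(a + 1\right)^{2}}.$$

Repeating $5$ times in total — each differentiation brings down another $\ln t$ — gives
$$\frac{d^{5}J}{da^{5}} = \int_{0}^{1} 4 t^{a} \log{\left(t \right)}^{5} \, dt = - \frac{480}{\left(a + 1\right)^{6}},$$
and the integrand here is exactly the target integrand, so $I = - \frac{480}{\left(a + 1\right)^{6}}$.

Setting $a = \frac{1}{4}$:
$$I = - \frac{393216}{3125}.$$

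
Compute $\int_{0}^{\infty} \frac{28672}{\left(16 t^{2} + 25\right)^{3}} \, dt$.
$\frac{1344 \pi}{3125}$

Recall the elementary integral
$$J(a) = \int_{0}^{\infty} \frac{7}{a^{2} + t^{2}} \, dt = \frac{7 \pi}{2 a}.$$

Differentiating under the integral sign with respect to $a$,
$$\frac{dJ}{da} = \int_{0}^{\infty} - \frac{14 a}{\left(a^{2} + t^{2}\right)^{2}} \, dt = - \frac{7 \pi}{2 a^{2}},$$
so $\int_{0}^{\infty} \frac{7}{\left(a^{2} + t^{2}\right)^{2}} \, dt = \frac{7 \pi}{4 a^{3}}$.

Repeating — each differentiation of $1/(t^2+a^2)^j$ produces $-2ja/(t^2+a^2)^{j+1}$ — and dividing through by $-2ja$ at each step yields, after $2$ differentiations in total,
$$\int_{0}^{\infty} \frac{7}{\left(a^{2} + t^{2}\right)^{3}} \, dt = \frac{21 \pi}{16 a^{5}}.$$

Setting $a = \frac{5}{4}$:
$$I = \frac{1344 \pi}{3125}.$$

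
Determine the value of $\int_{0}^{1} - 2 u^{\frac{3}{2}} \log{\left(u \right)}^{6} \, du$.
$- \frac{36864}{15625}$

Start from the elementary integral
$$J(a) = \int_{0}^{1} - 2 u^{a} \, du = - \frac{2}{a + 1}.$$

Differentiating under the integral sign brings down a factor of $\ln u$:
$$\frac{dJ}{da} = \int_{0}^{1} - 2 u^{a} \log{\left(u \right)} \, du = \frac{2}{\left(a + 1\right)^{2}}.$$

Repeating $6$ times in total — each differentiation brings down another $\ln u$ — gives
$$\frac{d^{6}J}{da^{6}} = \int_{0}^{1} - 2 u^{a} \log{\left(u \right)}^{6} \, du = - \frac{1440}{\left(a + 1\right)^{7}},$$
and the integrand here is exactly the target integrand, so $I = - \frac{1440}{\left(a + 1\right)^{7}}$.

Setting $a = \frac{3}{2}$:
$$I = - \frac{36864}{15625}.$$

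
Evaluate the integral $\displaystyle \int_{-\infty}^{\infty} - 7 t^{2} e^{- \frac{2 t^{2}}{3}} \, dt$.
$- \frac{21 \sqrt{6} \sqrt{\pi}}{8}$

Consider the simpler parametrised integral
$$J(a) = \int_{-\infty}^{\infty} - 7 e^{- a t^{2}} \, dt = - \frac{7 \sqrt{\pi}}{\sqrt{a}}.$$

Differentiating under the integral sign brings down a factor of $(-t^2)$:
$$\frac{dJ}{da} = \int_{-\infty}^{\infty} 7 t^{2} e^{- a t^{2}} \, dt = \frac{7 \sqrt{\pi}}{2 a^{\frac{3}{2}}}.$$

The integral on the left is $-I$, so $I = - \frac{7 \sqrt{\pi}}{2 a^{\frac{3}{2}}}$.

Setting $a = \frac{2}{3}$:
$$I = - \frac{21 \sqrt{6} \sqrt{\pi}}{8}.$$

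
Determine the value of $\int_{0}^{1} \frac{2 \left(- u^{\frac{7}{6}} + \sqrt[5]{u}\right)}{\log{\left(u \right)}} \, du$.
$- \log{\left(\frac{4225}{1296} \right)}$

Consider the one-parameter family: let $I(a) = \int_{0}^{1} \frac{2 \left(\sqrt[5]{u} - u^{a}\right)}{\log{\left(u \right)}} \, du$.

Since $\dfrac{\partial}{\partial a}\,u^{a} = u^{a} \ln u$, the $\ln u$ in the denominator cancels and
$$\frac{dI}{da} = \int_{0}^{1} -2 u^{a} \, du = -2 \left[\frac{u^{a+1}}{a+1}\right]_0^1 = - \frac{2}{a + 1}.$$

Integrating with respect to $a$ gives $I(a) = - \log{\left(\frac{25 \left(a + 1\right)^{2}}{36} \right)} + C$.

At $a = \frac{1}{5}$ the integrand is identically $0$, so $I(\frac{1}{5}) = 0$. The closed form gives $0$, hence $C = 0$.

Setting $a = \frac{7}{6}$:
$$I = - \log{\left(\frac{4225}{1296} \right)}.$$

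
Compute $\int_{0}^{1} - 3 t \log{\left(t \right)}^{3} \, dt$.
$\frac{9}{8}$

Start from the elementary integral
$$J(a) = \int_{0}^{1} - 3 t^{a} \, dt = - \frac{3}{a + 1}.$$

Differentiating under the integral sign brings down a factor of $\ln t$:
$$\frac{dJ}{da} = \int_{0}^{1} - 3 t^{a} \log{\left(t \right)} \, dt = \frac{3}{\left(a + 1\right)^{2}}.$$

Repeating $3$ times in total — each differentiation brings down another $\ln t$ — gives
$$\frac{d^{3}J}{da^{3}} = \int_{0}^{1} - 3 t^{a} \log{\left(t \right)}^{3} \, dt = \frac{18}{\left(a + 1\right)^{4}},$$
and the integrand here is exactly the target integrand, so $I = \frac{18}{\left(a + 1\right)^{4}}$.

Setting $a = 1$:
$$I = \frac{9}{8}.$$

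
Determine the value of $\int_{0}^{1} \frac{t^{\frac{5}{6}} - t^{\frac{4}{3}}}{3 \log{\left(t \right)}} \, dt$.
$- \frac{\log{\left(14 \right)}}{3} + \frac{\log{\left(11 \right)}}{3}$

Consider the one-parameter family: let $I(a) = \int_{0}^{1} \frac{- t^{\frac{4}{3}} + t^{a}}{3 \log{\left(t \right)}} \, dt$.

Since $\dfrac{\partial}{\partial a}\,t^{a} = t^{a} \ln t$, the $\ln t$ in the denominator cancels and
$$\frac{dI}{da} = \int_{0}^{1} \frac{1}{3} t^{a} \, dt = \frac{1}{3} \left[\frac{t^{a+1}}{a+1}\right]_0^1 = \frac{1}{3 \left(a + 1\right)}.$$

Integrating with respect to $a$ gives $I(a) = \frac{\log{\left(a + 1 \right)}}{3} - \frac{\log{\left(7 \right)}}{3} + \frac{\log{\left(3 \right)}}{3} + C$.

At $a = \frac{4}{3}$ the integrand is identically $0$, so $I(\frac{4}{3}) = 0$. The closed form gives $0$, hence $C = 0$.

Setting $a = \frac{5}{6}$:
$$I = - \frac{\log{\left(14 \right)}}{3} + \frac{\log{\left(11 \right)}}{3}.$$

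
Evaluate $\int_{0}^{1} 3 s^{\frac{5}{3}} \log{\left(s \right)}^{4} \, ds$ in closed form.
$\frac{2187}{4096}$

Begin with the known integral
$$J(a) = \int_{0}^{1} 3 s^{a} \, ds = \frac{3}{a + 1}.$$

Differentiating under the integral sign brings down a factor of $\ln s$:
$$\frac{dJ}{da} = \int_{0}^{1} 3 s^{a} \log{\left(s \right)} \, ds = - \frac{3}{\left(a + 1\right)^{2}}.$$

Repeating $4$ times in total — each differentiation brings down another $\ln s$ — gives
$$\frac{d^{4}J}{da^{4}} = \int_{0}^{1} 3 s^{a} \log{\left(s \right)}^{4} \, ds = \frac{72}{\left(a + 1\right)^{5}},$$
and the integrand here is exactly the target integrand, so $I = \frac{72}{\left(a + 1\right)^{5}}$.

Setting $a = \frac{5}{3}$:
$$I = \frac{2187}{4096}.$$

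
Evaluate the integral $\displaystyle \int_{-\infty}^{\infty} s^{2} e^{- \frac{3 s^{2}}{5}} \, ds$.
$\frac{5 \sqrt{15} \sqrt{\pi}}{18}$

Consider the simpler parametrised integral
$$J(a) = \int_{-\infty}^{\infty} e^{- a s^{2}} \, ds = \frac{\sqrt{\pi}}{\sqrt{a}}.$$

Differentiating under the integral sign brings down a factor of $(-s^2)$:
$$\frac{dJ}{da} = \int_{-\infty}^{\infty} - s^{2} e^{- a s^{2}} \, ds = - \frac{\sqrt{\pi}}{2 a^{\frac{3}{2}}}.$$

The integral on the left is $-I$, so $I = \frac{\sqrt{\pi}}{2 a^{\frac{3}{2}}}$.

Setting $a = \frac{3}{5}$:
$$I = \frac{5 \sqrt{15} \sqrt{\pi}}{18}.$$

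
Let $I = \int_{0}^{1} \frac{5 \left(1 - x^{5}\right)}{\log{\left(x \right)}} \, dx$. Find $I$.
$- \log{\left(7776 \right)}$

Replace the exponent $5$ by a parameter $a$: let $I(a) = \int_{0}^{1} \frac{5 \left(1 - x^{a}\right)}{\log{\left(x \right)}} \, dx$.

Since $\dfrac{\partial}{\partial a}\,x^{a} = x^{a} \ln x$, the $\ln x$ in the denominator cancels and
$$\frac{dI}{da} = \int_{0}^{1} -5 x^{a} \, dx = -5 \left[\frac{x^{a+1}}{a+1}\right]_0^1 = - \frac{5}{a + 1}.$$

Integrating with respect to $a$ gives $I(a) = - 5 \log{\left(a + 1 \right)} + C$.

At $a = 0$ the integrand is identically $0$, so $I(0) = 0$. The closed form gives $0$, hence $C = 0$.

Setting $a = 5$:
$$I = - \log{\left(7776 \right)}.$$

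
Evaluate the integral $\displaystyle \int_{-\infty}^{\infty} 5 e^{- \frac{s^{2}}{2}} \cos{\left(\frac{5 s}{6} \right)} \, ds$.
$\frac{5 \sqrt{2} \sqrt{\pi}}{e^{\frac{25}{72}}}$

Treat the cosine frequency as a parameter and define $I(b) = \int_{-\infty}^{\infty} 5 e^{- \frac{s^{2}}{2}} \cos{\left(b s \right)} \, ds$.

Differentiating under the integral sign,
$$I'(b) = \int_{-\infty}^{\infty} - 5 s e^{- \frac{s^{2}}{2}} \sin{\left(b s \right)} \, ds.$$

Integrate $\int_{-\infty}^{\infty} s \sin(b s)\, e^{- \frac{s^{2}}{2}}\, ds$ by parts with $u = \sin(b s)$ and $dv = s\, e^{- \frac{s^{2}}{2}}\, ds$, giving $v = - e^{- \frac{s^{2}}{2}}$. The boundary term vanishes and
$$\int_{-\infty}^{\infty} s \sin(b s)\, e^{- \frac{s^{2}}{2}}\, ds = b \int_{-\infty}^{\infty} \cos(b s)\, e^{- \frac{s^{2}}{2}}\, ds,$$
so $I'(b) = - b\, I(b)$.

This is a separable first-order ODE; solving with the initial condition $I(0) = \int_{-\infty}^{\infty} 5 e^{- \frac{s^{2}}{2}}\,ds = 5 \sqrt{2} \sqrt{\pi}$ gives
$$I(b) = 5 \sqrt{2} \sqrt{\pi} e^{- \frac{b^{2}}{2}}.$$

Setting $b = \frac{5}{6}$:
$$I = \frac{5 \sqrt{2} \sqrt{\pi}}{e^{\frac{25}{72}}}.$$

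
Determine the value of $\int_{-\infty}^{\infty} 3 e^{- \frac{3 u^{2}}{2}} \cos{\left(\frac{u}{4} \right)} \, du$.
$\frac{\sqrt{6} \sqrt{\pi}}{e^{\frac{1}{96}}}$

Let $b$ denote the cosine frequency and define $I(b) = \int_{-\infty}^{\infty} 3 e^{- \frac{3 u^{2}}{2}} \cos{\left(b u \right)} \, du$.

Differentiating under the integral sign,
$$I'(b) = \int_{-\infty}^{\infty} - 3 u e^{- \frac{3 u^{2}}{2}} \sin{\left(b u \right)} \, du.$$

Integrate $\int_{-\infty}^{\infty} u \sin(b u)\, e^{- \frac{3 u^{2}}{2}}\, du$ by parts with $w = \sin(b u)$ and $dv = u\, e^{- \frac{3 u^{2}}{2}}\, du$, giving $v = - \frac{e^{- \frac{3 u^{2}}{2}}}{3}$. The boundary term vanishes and
$$\int_{-\infty}^{\infty} u \sin(b u)\, e^{- \frac{3 u^{2}}{2}}\, du = \frac{b}{3} \int_{-\infty}^{\infty} \cos(b u)\, e^{- \frac{3 u^{2}}{2}}\, du,$$
so $I'(b) = - \frac{b}{3}\, I(b)$.

This is a separable first-order ODE; solving with the initial condition $I(0) = \int_{-\infty}^{\infty} 3 e^{- \frac{3 u^{2}}{2}}\,du = \sqrt{6} \sqrt{\pi}$ gives
$$I(b) = \sqrt{6} \sqrt{\pi} e^{- \frac{b^{2}}{6}}.$$

Setting $b = \frac{1}{4}$:
$$I = \frac{\sqrt{6} \sqrt{\pi}}{e^{\frac{1}{96}}}.$$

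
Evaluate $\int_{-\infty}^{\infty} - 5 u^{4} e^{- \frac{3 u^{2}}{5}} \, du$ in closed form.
$- \frac{125 \sqrt{15} \sqrt{\pi}}{36}$

Begin with the known integral
$$J(a) = \int_{-\infty}^{\infty} - 5 e^{- a u^{2}} \, du = - \frac{5 \sqrt{\pi}}{\sqrt{a}}.$$

Differentiating under the integral sign brings down a factor of $(-u^2)$:
$$\frac{dJ}{da} = \int_{-\infty}^{\infty} 5 u^{2} e^{- a u^{2}} \, du = \frac{5 \sqrt{\pi}}{2 a^{\frac{3}{2}}}.$$

Repeating twice in total — each differentiation brings down another $(-u^2)$ — gives
$$\frac{d^{2}J}{da^{2}} = \int_{-\infty}^{\infty} - 5 u^{4} e^{- a u^{2}} \, du = - \frac{15 \sqrt{\pi}}{4 a^{\frac{5}{2}}},$$
and the integrand here is exactly the target integrand, so $I = - \frac{15 \sqrt{\pi}}{4 a^{\frac{5}{2}}}$.

Setting $a = \frac{3}{5}$:
$$I = - \frac{125 \sqrt{15} \sqrt{\pi}}{36}.$$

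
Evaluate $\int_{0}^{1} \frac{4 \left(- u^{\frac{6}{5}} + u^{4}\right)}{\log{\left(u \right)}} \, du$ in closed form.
$\log{\left(\frac{390625}{14641} \right)}$

Consider the one-parameter family: let $I(a) = \int_{0}^{1} \frac{4 \left(- u^{\frac{6}{5}} + u^{a}\right)}{\log{\left(u \right)}} \, du$.

Since $\dfrac{\partial}{\partial a}\,u^{a} = u^{a} \ln u$, the $\ln u$ in the denominator cancels and
$$\frac{dI}{da} = \int_{0}^{1} 4 u^{a} \, du = 4 \left[\frac{u^{a+1}}{a+1}\right]_0^1 = \frac{4}{a + 1}.$$

Integrating with respect to $a$ gives $I(a) = \log{\left(\frac{625 \left(a + 1\right)^{4}}{14641} \right)} + C$.

At $a = \frac{6}{5}$ the integrand is identically $0$, so $I(\frac{6}{5}) = 0$. The closed form gives $0$, hence $C = 0$.

Setting $a = 4$:
$$I = \log{\left(\frac{390625}{14641} \right)}.$$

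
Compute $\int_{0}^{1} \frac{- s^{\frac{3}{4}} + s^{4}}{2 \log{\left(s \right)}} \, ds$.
$\log{\left(\frac{2 \sqrt{35}}{7} \right)}$

Consider the one-parameter family: let $I(a) = \int_{0}^{1} \frac{- s^{\frac{3}{4}} + s^{a}}{2 \log{\left(s \right)}} \, ds$.

Since $\dfrac{\partial}{\partial a}\,s^{a} = s^{a} \ln s$, the $\ln s$ in the denominator cancels and
$$\frac{dI}{da} = \int_{0}^{1} \frac{1}{2} s^{a} \, ds = \frac{1}{2} \left[\frac{s^{a+1}}{a+1}\right]_0^1 = \frac{1}{2 \left(a + 1\right)}.$$

Integrating with respect to $a$ gives $I(a) = \frac{\log{\left(a + 1 \right)}}{2} - \frac{\log{\left(7 \right)}}{2} + \log{\left(2 \right)} + C$.

At $a = \frac{3}{4}$ the integrand is identically $0$, so $I(\frac{3}{4}) = 0$. The closed form gives $0$, hence $C = 0$.

Setting $a = 4$:
$$I = \log{\left(\frac{2 \sqrt{35}}{7} \right)}.$$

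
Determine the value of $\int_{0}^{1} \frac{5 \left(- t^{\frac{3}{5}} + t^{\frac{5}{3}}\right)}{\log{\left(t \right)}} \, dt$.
$- \log{\left(\frac{243}{3125} \right)}$

Consider the one-parameter family: let $I(a) = \int_{0}^{1} \frac{5 \left(t^{\frac{5}{3}} - t^{a}\right)}{\log{\left(t \right)}} \, dt$.

Since $\dfrac{\partial}{\partial a}\,t^{a} = t^{a} \ln t$, the $\ln t$ in the denominator cancels and
$$\frac{dI}{da} = \int_{0}^{1} -5 t^{a} \, dt = -5 \left[\frac{t^{a+1}}{a+1}\right]_0^1 = - \frac{5}{a + 1}.$$

Integrating with respect to $a$ gives $I(a) = - \log{\left(\frac{243 \left(a + 1\right)^{5}}{32768} \right)} + C$.

At $a = \frac{5}{3}$ the integrand is identically $0$, so $I(\frac{5}{3}) = 0$. The closed form gives $0$, hence $C = 0$.

Setting $a = \frac{3}{5}$:
$$I = - \log{\left(\frac{243}{3125} \right)}.$$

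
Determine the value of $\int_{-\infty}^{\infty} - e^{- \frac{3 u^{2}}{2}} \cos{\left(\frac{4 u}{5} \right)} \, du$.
$- \frac{\sqrt{6} \sqrt{\pi}}{3 e^{\frac{8}{75}}}$

Define $I(b) = \int_{-\infty}^{\infty} - e^{- \frac{3 u^{2}}{2}} \cos{\left(b u \right)} \, du$.

Differentiating under the integral sign,
$$I'(b) = \int_{-\infty}^{\infty} u e^{- \frac{3 u^{2}}{2}} \sin{\left(b u \right)} \, du.$$

Integrate $\int_{-\infty}^{\infty} u \sin(b u)\, e^{- \frac{3 u^{2}}{2}}\, du$ by parts with $w = \sin(b u)$ and $dv = u\, e^{- \frac{3 u^{2}}{2}}\, du$, giving $v = - \frac{e^{- \frac{3 u^{2}}{2}}}{3}$. The boundary term vanishes and
$$\int_{-\infty}^{\infty} u \sin(b u)\, e^{- \frac{3 u^{2}}{2}}\, du = \frac{b}{3} \int_{-\infty}^{\infty} \cos(b u)\, e^{- \frac{3 u^{2}}{2}}\, du,$$
so $I'(b) = - \frac{b}{3}\, I(b)$.

This is a separable first-order ODE; solving with the initial condition $I(0) = \int_{-\infty}^{\infty} - e^{- \frac{3 u^{2}}{2}}\,du = - \frac{\sqrt{6} \sqrt{\pi}}{3}$ gives
$$I(b) = - \frac{\sqrt{6} \sqrt{\pi} e^{- \frac{b^{2}}{6}}}{3}.$$

Setting $b = \frac{4}{5}$:
$$I = - \frac{\sqrt{6} \sqrt{\pi}}{3 e^{\frac{8}{75}}}.$$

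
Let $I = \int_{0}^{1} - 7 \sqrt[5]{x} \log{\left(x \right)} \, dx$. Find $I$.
$\frac{175}{36}$

Begin with the known integral
$$J(a) = \int_{0}^{1} - 7 x^{a} \, dx = - \frac{7}{a + 1}.$$

Differentiating under the integral sign brings down a factor of $\ln x$:
$$\frac{dJ}{da} = \int_{0}^{1} - 7 x^{a} \log{\left(x \right)} \, dx = \frac{7}{\left(a + 1\right)^{2}}.$$

The integral on the left is $I$, so $I = \frac{7}{\left(a + 1\right)^{2}}$.

Setting $a = \frac{1}{5}$:
$$I = \frac{175}{36}.$$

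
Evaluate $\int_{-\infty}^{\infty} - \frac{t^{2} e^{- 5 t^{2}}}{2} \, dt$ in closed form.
$- \frac{\sqrt{5} \sqrt{\pi}}{100}$

Consider the simpler parametrised integral
$$J(a) = \int_{-\infty}^{\infty} - \frac{e^{- a t^{2}}}{2} \, dt = - \frac{\sqrt{\pi}}{2 \sqrt{a}}.$$

Differentiating under the integral sign brings down a factor of $(-t^2)$:
$$\frac{dJ}{da} = \int_{-\infty}^{\infty} \frac{t^{2} e^{- a t^{2}}}{2} \, dt = \frac{\sqrt{\pi}}{4 a^{\frac{3}{2}}}.$$

The integral on the left is $-I$, so $I = - \frac{\sqrt{\pi}}{4 a^{\frac{3}{2}}}$.

Setting $a = 5$:
$$I = - \frac{\sqrt{5} \sqrt{\pi}}{100}.$$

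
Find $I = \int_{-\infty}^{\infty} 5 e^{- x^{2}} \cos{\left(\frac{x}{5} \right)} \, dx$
$\frac{5 \sqrt{\pi}}{e^{\frac{1}{100}}}$

Define $I(b) = \int_{-\infty}^{\infty} 5 e^{- x^{2}} \cos{\left(b x \right)} \, dx$.

Differentiating under the integral sign,
$$I'(b) = \int_{-\infty}^{\infty} - 5 x e^{- x^{2}} \sin{\left(b x \right)} \, dx.$$

Integrate $\int_{-\infty}^{\infty} x \sin(b x)\, e^{- x^{2}}\, dx$ by parts with $u = \sin(b x)$ and $dv = x\, e^{- x^{2}}\, dx$, giving $v = - \frac{e^{- x^{2}}}{2}$. The boundary term vanishes and
$$\int_{-\infty}^{\infty} x \sin(b x)\, e^{- x^{2}}\, dx = \frac{b}{2} \int_{-\infty}^{\infty} \cos(b x)\, e^{- x^{2}}\, dx,$$
so $I'(b) = - \frac{b}{2}\, I(b)$.

This is a separable first-order ODE; solving with the initial condition $I(0) = \int_{-\infty}^{\infty} 5 e^{- x^{2}}\,dx = 5 \sqrt{\pi}$ gives
$$I(b) = 5 \sqrt{\pi} e^{- \frac{b^{2}}{4}}.$$

Setting $b = \frac{1}{5}$:
$$I = \frac{5 \sqrt{\pi}}{e^{\frac{1}{100}}}.$$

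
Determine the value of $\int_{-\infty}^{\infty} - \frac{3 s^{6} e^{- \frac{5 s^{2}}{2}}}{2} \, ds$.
$- \frac{9 \sqrt{10} \sqrt{\pi}}{250}$

Begin with the known integral
$$J(a) = \int_{-\infty}^{\infty} - \frac{3 e^{- a s^{2}}}{2} \, ds = - \frac{3 \sqrt{\pi}}{2 \sqrt{a}}.$$

Differentiating under the integral sign brings down a factor of $(-s^2)$:
$$\frac{dJ}{da} = \int_{-\infty}^{\infty} \frac{3 s^{2} e^{- a s^{2}}}{2} \, ds = \frac{3 \sqrt{\pi}}{4 a^{\frac{3}{2}}}.$$

Repeating $3$ times in total — each differentiation brings down another $(-s^2)$ — gives
$$\frac{d^{3}J}{da^{3}} = \int_{-\infty}^{\infty} \frac{3 s^{6} e^{- a s^{2}}}{2} \, ds = \frac{45 \sqrt{\pi}}{16 a^{\frac{7}{2}}},$$
and the integrand here is $(-1)^{3}$ times the target integrand, so $I = (-1)^{3}\,\frac{d^{3}J}{da^{3}} = - \frac{45 \sqrt{\pi}}{16 a^{\frac{7}{2}}}$.

Setting $a = \frac{5}{2}$:
$$I = - \frac{9 \sqrt{10} \sqrt{\pi}}{250}.$$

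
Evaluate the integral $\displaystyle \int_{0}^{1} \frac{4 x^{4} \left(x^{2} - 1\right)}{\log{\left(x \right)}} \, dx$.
$\log{\left(\frac{2401}{625} \right)}$

Replace the exponent $6$ by a parameter $a$: let $I(a) = \int_{0}^{1} \frac{4 \left(- x^{4} + x^{a}\right)}{\log{\left(x \right)}} \, dx$.

Since $\dfrac{\partial}{\partial a}\,x^{a} = x^{a} \ln x$, the $\ln x$ in the denominator cancels and
$$\frac{dI}{da} = \int_{0}^{1} 4 x^{a} \, dx = 4 \left[\frac{x^{a+1}}{a+1}\right]_0^1 = \frac{4}{a + 1}.$$

Integrating with respect to $a$ gives $I(a) = \log{\left(\frac{\left(a + 1\right)^{4}}{625} \right)} + C$.

At $a = 4$ the integrand is identically $0$, so $I(4) = 0$. The closed form gives $0$, hence $C = 0$.

Setting $a = 6$:
$$I = \log{\left(\frac{2401}{625} \right)}.$$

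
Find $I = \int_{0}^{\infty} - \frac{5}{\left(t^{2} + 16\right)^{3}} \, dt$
$- \frac{15 \pi}{16384}$

Begin with the known result
$$J(a) = \int_{0}^{\infty} - \frac{5}{a^{2} + t^{2}} \, dt = - \frac{5 \pi}{2 a}.$$

Differentiating under the integral sign with respect to $a$,
$$\frac{dJ}{da} = \int_{0}^{\infty} \frac{10 a}{\left(a^{2} + t^{2}\right)^{2}} \, dt = \frac{5 \pi}{2 a^{2}},$$
so $\int_{0}^{\infty} - \frac{5}{\left(a^{2} + t^{2}\right)^{2}} \, dt = - \frac{5 \pi}{4 a^{3}}$.

Repeating — each differentiation of $1/(t^2+a^2)^j$ produces $-2ja/(t^2+a^2)^{j+1}$ — and dividing through by $-2ja$ at each step yields, after $2$ differentiations in total,
$$\int_{0}^{\infty} - \frac{5}{\left(a^{2} + t^{2}\right)^{3}} \, dt = - \frac{15 \pi}{16 a^{5}}.$$

Setting $a = 4$:
$$I = - \frac{15 \pi}{16384}.$$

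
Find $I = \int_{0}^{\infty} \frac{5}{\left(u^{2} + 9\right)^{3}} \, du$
$\frac{5 \pi}{1296}$

Recall the elementary integral
$$J(a) = \int_{0}^{\infty} \frac{5}{a^{2} + u^{2}} \, du = \frac{5 \pi}{2 a}.$$

Differentiating under the integral sign with respect to $a$,
$$\frac{dJ}{da} = \int_{0}^{\infty} - \frac{10 a}{\left(a^{2} + u^{2}\right)^{2}} \, du = - \frac{5 \pi}{2 a^{2}},$$
so $\int_{0}^{\infty} \frac{5}{\left(a^{2} + u^{2}\right)^{2}} \, du = \frac{5 \pi}{4 a^{3}}$.

Repeating — each differentiation of $1/(u^2+a^2)^j$ produces $-2ja/(u^2+a^2)^{j+1}$ — and dividing through by $-2ja$ at each step yields, after $2$ differentiations in total,
$$\int_{0}^{\infty} \frac{5}{\left(a^{2} + u^{2}\right)^{3}} \, du = \frac{15 \pi}{16 a^{5}}.$$

Setting $a = 3$:
$$I = \frac{5 \pi}{1296}.$$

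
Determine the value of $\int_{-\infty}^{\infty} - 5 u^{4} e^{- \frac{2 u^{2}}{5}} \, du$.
$- \frac{375 \sqrt{10} \sqrt{\pi}}{32}$

Begin with the known integral
$$J(a) = \int_{-\infty}^{\infty} - 5 e^{- a u^{2}} \, du = - \frac{5 \sqrt{\pi}}{\sqrt{a}}.$$

Differentiating under the integral sign brings down a factor of $(-u^2)$:
$$\frac{dJ}{da} = \int_{-\infty}^{\infty} 5 u^{2} e^{- a u^{2}} \, du = \frac{5 \sqrt{\pi}}{2 a^{\frac{3}{2}}}.$$

Repeating twice in total — each differentiation brings down another $(-u^2)$ — gives
$$\frac{d^{2}J}{da^{2}} = \int_{-\infty}^{\infty} - 5 u^{4} e^{- a u^{2}} \, du = - \frac{15 \sqrt{\pi}}{4 a^{\frac{5}{2}}},$$
and the integrand here is exactly the target integrand, so $I = - \frac{15 \sqrt{\pi}}{4 a^{\frac{5}{2}}}$.

Setting $a = \frac{2}{5}$:
$$I = - \frac{375 \sqrt{10} \sqrt{\pi}}{32}.$$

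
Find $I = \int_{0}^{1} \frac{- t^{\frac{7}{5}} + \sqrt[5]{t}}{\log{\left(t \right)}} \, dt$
$- \log{\left(2 \right)}$

Consider the one-parameter family: let $I(a) = \int_{0}^{1} \frac{- t^{\frac{7}{5}} + t^{a}}{\log{\left(t \right)}} \, dt$.

Since $\dfrac{\partial}{\partial a}\,t^{a} = t^{a} \ln t$, the $\ln t$ in the denominator cancels and
$$\frac{dI}{da} = \int_{0}^{1} t^{a} \, dt = \left[\frac{t^{a+1}}{a+1}\right]_0^1 = \frac{1}{a + 1}.$$

Integrating with respect to $a$ gives $I(a) = \log{\left(\frac{5 a}{12} + \frac{5}{12} \right)} + C$.

At $a = \frac{7}{5}$ the integrand is identically $0$, so $I(\frac{7}{5}) = 0$. The closed form gives $0$, hence $C = 0$.

Setting $a = \frac{1}{5}$:
$$I = - \log{\left(2 \right)}.$$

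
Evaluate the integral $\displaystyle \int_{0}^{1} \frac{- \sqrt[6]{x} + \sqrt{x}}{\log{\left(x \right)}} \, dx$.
$\log{\left(\frac{9}{7} \right)}$

Consider the one-parameter family: let $I(a) = \int_{0}^{1} \frac{- \sqrt[6]{x} + x^{a}}{\log{\left(x \right)}} \, dx$.

Since $\dfrac{\partial}{\partial a}\,x^{a} = x^{a} \ln x$, the $\ln x$ in the denominator cancels and
$$\frac{dI}{da} = \int_{0}^{1} x^{a} \, dx = \left[\frac{x^{a+1}}{a+1}\right]_0^1 = \frac{1}{a + 1}.$$

Integrating with respect to $a$ gives $I(a) = \log{\left(\frac{6 a}{7} + \frac{6}{7} \right)} + C$.

At $a = \frac{1}{6}$ the integrand is identically $0$, so $I(\frac{1}{6}) = 0$. The closed form gives $0$, hence $C = 0$.

Setting $a = \frac{1}{2}$:
$$I = \log{\left(\frac{9}{7} \right)}.$$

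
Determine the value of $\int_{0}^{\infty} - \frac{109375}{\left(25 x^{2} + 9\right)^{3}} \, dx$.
$- \frac{21875 \pi}{1296}$

Begin with the known result
$$J(a) = \int_{0}^{\infty} - \frac{7}{a^{2} + x^{2}} \, dx = - \frac{7 \pi}{2 a}.$$

Differentiating under the integral sign with respect to $a$,
$$\frac{dJ}{da} = \int_{0}^{\infty} \frac{14 a}{\left(a^{2} + x^{2}\right)^{2}} \, dx = \frac{7 \pi}{2 a^{2}},$$
so $\int_{0}^{\infty} - \frac{7}{\left(a^{2} + x^{2}\right)^{2}} \, dx = - \frac{7 \pi}{4 a^{3}}$.

Repeating — each differentiation of $1/(x^2+a^2)^j$ produces $-2ja/(x^2+a^2)^{j+1}$ — and dividing through by $-2ja$ at each step yields, after $2$ differentiations in total,
$$\int_{0}^{\infty} - \frac{7}{\left(a^{2} + x^{2}\right)^{3}} \, dx = - \frac{21 \pi}{16 a^{5}}.$$

Setting $a = \frac{3}{5}$:
$$I = - \frac{21875 \pi}{1296}.$$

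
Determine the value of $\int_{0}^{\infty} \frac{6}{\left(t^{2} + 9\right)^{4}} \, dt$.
$\frac{5 \pi}{11664}$

Begin with the known result
$$J(a) = \int_{0}^{\infty} \frac{6}{a^{2} + t^{2}} \, dt = \frac{3 \pi}{a}.$$

Differentiating under the integral sign with respect to $a$,
$$\frac{dJ}{da} = \int_{0}^{\infty} - \frac{12 a}{\left(a^{2} + t^{2}\right)^{2}} \, dt = - \frac{3 \pi}{a^{2}},$$
so $\int_{0}^{\infty} \frac{6}{\left(a^{2} + t^{2}\right)^{2}} \, dt = \frac{3 \pi}{2 a^{3}}$.

Repeating — each differentiation of $1/(t^2+a^2)^j$ produces $-2ja/(t^2+a^2)^{j+1}$ — and dividing through by $-2ja$ at each step yields, after $3$ differentiations in total,
$$\int_{0}^{\infty} \frac{6}{\left(a^{2} + t^{2}\right)^{4}} \, dt = \frac{15 \pi}{16 a^{7}}.$$

Setting $a = 3$:
$$I = \frac{5 \pi}{11664}.$$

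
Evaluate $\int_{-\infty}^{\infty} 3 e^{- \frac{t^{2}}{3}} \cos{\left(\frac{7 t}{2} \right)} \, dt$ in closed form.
$\frac{3 \sqrt{3} \sqrt{\pi}}{e^{\frac{147}{16}}}$

Treat the cosine frequency as a parameter and define $I(b) = \int_{-\infty}^{\infty} 3 e^{- \frac{t^{2}}{3}} \cos{\left(b t \right)} \, dt$.

Differentiating under the integral sign,
$$I'(b) = \int_{-\infty}^{\infty} - 3 t e^{- \frac{t^{2}}{3}} \sin{\left(b t \right)} \, dt.$$

Integrate $\int_{-\infty}^{\infty} t \sin(b t)\, e^{- \frac{t^{2}}{3}}\, dt$ by parts with $u = \sin(b t)$ and $dv = t\, e^{- \frac{t^{2}}{3}}\, dt$, giving $v = - \frac{3 e^{- \frac{t^{2}}{3}}}{2}$. The boundary term vanishes and
$$\int_{-\infty}^{\infty} t \sin(b t)\, e^{- \frac{t^{2}}{3}}\, dt = \frac{3 b}{2} \int_{-\infty}^{\infty} \cos(b t)\, e^{- \frac{t^{2}}{3}}\, dt,$$
so $I'(b) = - \frac{3 b}{2}\, I(b)$.

This is a separable first-order ODE; solving with the initial condition $I(0) = \int_{-\infty}^{\infty} 3 e^{- \frac{t^{2}}{3}}\,dt = 3 \sqrt{3} \sqrt{\pi}$ gives
$$I(b) = 3 \sqrt{3} \sqrt{\pi} e^{- \frac{3 b^{2}}{4}}.$$

Setting $b = \frac{7}{2}$:
$$I = \frac{3 \sqrt{3} \sqrt{\pi}}{e^{\frac{147}{16}}}.$$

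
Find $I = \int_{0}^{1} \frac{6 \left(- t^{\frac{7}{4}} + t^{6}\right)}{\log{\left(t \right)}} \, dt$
$\log{\left(\frac{481890304}{1771561} \right)}$

Introduce a parameter $a$ in the exponent: let $I(a) = \int_{0}^{1} \frac{6 \left(- t^{\frac{7}{4}} + t^{a}\right)}{\log{\left(t \right)}} \, dt$.

Since $\dfrac{\partial}{\partial a}\,t^{a} = t^{a} \ln t$, the $\ln t$ in the denominator cancels and
$$\frac{dI}{da} = \int_{0}^{1} 6 t^{a} \, dt = 6 \left[\frac{t^{a+1}}{a+1}\right]_0^1 = \frac{6}{a + 1}.$$

Integrating with respect to $a$ gives $I(a) = \log{\left(\frac{4096 \left(a + 1\right)^{6}}{1771561} \right)} + C$.

At $a = \frac{7}{4}$ the integrand is identically $0$, so $I(\frac{7}{4}) = 0$. The closed form gives $0$, hence $C = 0$.

Setting $a = 6$:
$$I = \log{\left(\frac{481890304}{1771561} \right)}.$$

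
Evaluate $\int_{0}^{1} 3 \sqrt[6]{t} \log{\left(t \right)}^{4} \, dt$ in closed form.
$\frac{559872}{16807}$

Consider the simpler parametrised integral
$$J(a) = \int_{0}^{1} 3 t^{a} \, dt = \frac{3}{a + 1}.$$

Differentiating under the integral sign brings down a factor of $\ln t$:
$$\frac{dJ}{da} = \int_{0}^{1} 3 t^{a} \log{\left(t \right)} \, dt = - \frac{3}{\left(a + 1\right)^{2}}.$$

Repeating $4$ times in total — each differentiation brings down another $\ln t$ — gives
$$\frac{d^{4}J}{da^{4}} = \int_{0}^{1} 3 t^{a} \log{\left(t \right)}^{4} \, dt = \frac{72}{\left(a + 1\right)^{5}},$$
and the integrand here is exactly the target integrand, so $I = \frac{72}{\left(a + 1\right)^{5}}$.

Setting $a = \frac{1}{6}$:
$$I = \frac{559872}{16807}.$$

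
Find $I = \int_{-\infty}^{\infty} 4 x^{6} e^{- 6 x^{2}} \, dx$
$\frac{5 \sqrt{6} \sqrt{\pi}}{864}$

Begin with the known integral
$$J(a) = \int_{-\infty}^{\infty} 4 e^{- a x^{2}} \, dx = \frac{4 \sqrt{\pi}}{\sqrt{a}}.$$

Differentiating under the integral sign brings down a factor of $(-x^2)$:
$$\frac{dJ}{da} = \int_{-\infty}^{\infty} - 4 x^{2} e^{- a x^{2}} \, dx = - \frac{2 \sqrt{\pi}}{a^{\frac{3}{2}}}.$$

Repeating $3$ times in total — each differentiation brings down another $(-x^2)$ — gives
$$\frac{d^{3}J}{da^{3}} = \int_{-\infty}^{\infty} - 4 x^{6} e^{- a x^{2}} \, dx = - \frac{15 \sqrt{\pi}}{2 a^{\frac{7}{2}}},$$
and the integrand here is $(-1)^{3}$ times the target integrand, so $I = (-1)^{3}\,\frac{d^{3}J}{da^{3}} = \frac{15 \sqrt{\pi}}{2 a^{\frac{7}{2}}}$.

Setting $a = 6$:
$$I = \frac{5 \sqrt{6} \sqrt{\pi}}{864}.$$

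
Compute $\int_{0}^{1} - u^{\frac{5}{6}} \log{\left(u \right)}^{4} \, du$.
$- \frac{186624}{161051}$

Start from the elementary integral
$$J(a) = \int_{0}^{1} - u^{a} \, du = - \frac{1}{a + 1}.$$

Differentiating under the integral sign brings down a factor of $\ln u$:
$$\frac{dJ}{da} = \int_{0}^{1} - u^{a} \log{\left(u \right)} \, du = \frac{1}{\left(a + 1\right)^{2}}.$$

Repeating $4$ times in total — each differentiation brings down another $\ln u$ — gives
$$\frac{d^{4}J}{da^{4}} = \int_{0}^{1} - u^{a} \log{\left(u \right)}^{4} \, du = - \frac{24}{\left(a + 1\right)^{5}},$$
and the integrand here is exactly the target integrand, so $I = - \frac{24}{\left(a + 1\right)^{5}}$.

Setting $a = \frac{5}{6}$:
$$I = - \frac{186624}{161051}.$$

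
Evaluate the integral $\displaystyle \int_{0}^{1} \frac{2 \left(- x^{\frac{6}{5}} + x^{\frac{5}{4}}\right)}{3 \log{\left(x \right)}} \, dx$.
$\log{\left(\frac{3 \cdot 10^{\frac{2}{3}} \sqrt[3]{33}}{44} \right)}$

Introduce a parameter $a$ in the exponent: let $I(a) = \int_{0}^{1} \frac{2 \left(- x^{\frac{6}{5}} + x^{a}\right)}{3 \log{\left(x \right)}} \, dx$.

Since $\dfrac{\partial}{\partial a}\,x^{a} = x^{a} \ln x$, the $\ln x$ in the denominator cancels and
$$\frac{dI}{da} = \int_{0}^{1} \frac{2}{3} x^{a} \, dx = \frac{2}{3} \left[\frac{x^{a+1}}{a+1}\right]_0^1 = \frac{2}{3 \left(a + 1\right)}.$$

Integrating with respect to $a$ gives $I(a) = \log{\left(\frac{\sqrt[3]{11} \cdot 5^{\frac{2}{3}} \left(a + 1\right)^{\frac{2}{3}}}{11} \right)} + C$.

At $a = \frac{6}{5}$ the integrand is identically $0$, so $I(\frac{6}{5}) = 0$. The closed form gives $0$, hence $C = 0$.

Setting $a = \frac{5}{4}$:
$$I = \log{\left(\frac{3 \cdot 10^{\frac{2}{3}} \sqrt[3]{33}}{44} \right)}.$$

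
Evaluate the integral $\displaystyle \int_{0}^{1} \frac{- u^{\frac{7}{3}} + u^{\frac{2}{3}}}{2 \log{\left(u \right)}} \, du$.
$- \frac{\log{\left(2 \right)}}{2}$

Introduce a parameter $a$ in the exponent: let $I(a) = \int_{0}^{1} \frac{- u^{\frac{7}{3}} + u^{a}}{2 \log{\left(u \right)}} \, du$.

Since $\dfrac{\partial}{\partial a}\,u^{a} = u^{a} \ln u$, the $\ln u$ in the denominator cancels and
$$\frac{dI}{da} = \int_{0}^{1} \frac{1}{2} u^{a} \, du = \frac{1}{2} \left[\frac{u^{a+1}}{a+1}\right]_0^1 = \frac{1}{2 \left(a + 1\right)}.$$

Integrating with respect to $a$ gives $I(a) = \log{\left(\frac{\sqrt{30} \sqrt{a + 1}}{10} \right)} + C$.

At $a = \frac{7}{3}$ the integrand is identically $0$, so $I(\frac{7}{3}) = 0$. The closed form gives $0$, hence $C = 0$.

Setting $a = \frac{2}{3}$:
$$I = - \frac{\log{\left(2 \right)}}{2}.$$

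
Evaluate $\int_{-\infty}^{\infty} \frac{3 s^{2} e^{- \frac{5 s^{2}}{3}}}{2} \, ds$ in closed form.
$\frac{9 \sqrt{15} \sqrt{\pi}}{100}$

Start from the elementary integral
$$J(a) = \int_{-\infty}^{\infty} \frac{3 e^{- a s^{2}}}{2} \, ds = \frac{3 \sqrt{\pi}}{2 \sqrt{a}}.$$

Differentiating under the integral sign brings down a factor of $(-s^2)$:
$$\frac{dJ}{da} = \int_{-\infty}^{\infty} - \frac{3 s^{2} e^{- a s^{2}}}{2} \, ds = - \frac{3 \sqrt{\pi}}{4 a^{\frac{3}{2}}}.$$

The integral on the left is $-I$, so $I = \frac{3 \sqrt{\pi}}{4 a^{\frac{3}{2}}}$.

Setting $a = \frac{5}{3}$:
$$I = \frac{9 \sqrt{15} \sqrt{\pi}}{100}.$$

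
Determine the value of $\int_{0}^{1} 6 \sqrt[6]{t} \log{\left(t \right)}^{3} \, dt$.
$- \frac{46656}{2401}$

Begin with the known integral
$$J(a) = \int_{0}^{1} 6 t^{a} \, dt = \frac{6}{a + 1}.$$

Differentiating under the integral sign brings down a factor of $\ln t$:
$$\frac{dJ}{da} = \int_{0}^{1} 6 t^{a} \log{\left(t \right)} \, dt = - \frac{6}{\left(a + 1\right)^{2}}.$$

Repeating $3$ times in total — each differentiation brings down another $\ln t$ — gives
$$\frac{d^{3}J}{da^{3}} = \int_{0}^{1} 6 t^{a} \log{\left(t \right)}^{3} \, dt = - \frac{36}{\left(a + 1\right)^{4}},$$
and the integrand here is exactly the target integrand, so $I = - \frac{36}{\left(a + 1\right)^{4}}$.

Setting $a = \frac{1}{6}$:
$$I = - \frac{46656}{2401}.$$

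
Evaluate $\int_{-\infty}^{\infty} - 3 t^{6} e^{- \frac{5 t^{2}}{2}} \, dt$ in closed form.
$- \frac{9 \sqrt{10} \sqrt{\pi}}{125}$

Start from the elementary integral
$$J(a) = \int_{-\infty}^{\infty} - 3 e^{- a t^{2}} \, dt = - \frac{3 \sqrt{\pi}}{\sqrt{a}}.$$

Differentiating under the integral sign brings down a factor of $(-t^2)$:
$$\frac{dJ}{da} = \int_{-\infty}^{\infty} 3 t^{2} e^{- a t^{2}} \, dt = \frac{3 \sqrt{\pi}}{2 a^{\frac{3}{2}}}.$$

Repeating $3$ times in total — each differentiation brings down another $(-t^2)$ — gives
$$\frac{d^{3}J}{da^{3}} = \int_{-\infty}^{\infty} 3 t^{6} e^{- a t^{2}} \, dt = \frac{45 \sqrt{\pi}}{8 a^{\frac{7}{2}}},$$
and the integrand here is $(-1)^{3}$ times the target integrand, so $I = (-1)^{3}\,\frac{d^{3}J}{da^{3}} = - \frac{45 \sqrt{\pi}}{8 a^{\frac{7}{2}}}$.

Setting $a = \frac{5}{2}$:
$$I = - \frac{9 \sqrt{10} \sqrt{\pi}}{125}.$$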